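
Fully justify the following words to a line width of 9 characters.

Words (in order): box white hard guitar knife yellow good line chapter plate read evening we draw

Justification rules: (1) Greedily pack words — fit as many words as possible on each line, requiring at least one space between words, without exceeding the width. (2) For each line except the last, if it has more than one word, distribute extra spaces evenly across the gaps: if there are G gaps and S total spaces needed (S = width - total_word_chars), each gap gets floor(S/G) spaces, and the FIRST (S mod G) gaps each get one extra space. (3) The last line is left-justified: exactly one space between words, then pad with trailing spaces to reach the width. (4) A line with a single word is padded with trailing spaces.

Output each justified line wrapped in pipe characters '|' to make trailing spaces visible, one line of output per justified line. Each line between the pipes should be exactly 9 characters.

Answer: |box white|
|hard     |
|guitar   |
|knife    |
|yellow   |
|good line|
|chapter  |
|plate    |
|read     |
|evening  |
|we draw  |

Derivation:
Line 1: ['box', 'white'] (min_width=9, slack=0)
Line 2: ['hard'] (min_width=4, slack=5)
Line 3: ['guitar'] (min_width=6, slack=3)
Line 4: ['knife'] (min_width=5, slack=4)
Line 5: ['yellow'] (min_width=6, slack=3)
Line 6: ['good', 'line'] (min_width=9, slack=0)
Line 7: ['chapter'] (min_width=7, slack=2)
Line 8: ['plate'] (min_width=5, slack=4)
Line 9: ['read'] (min_width=4, slack=5)
Line 10: ['evening'] (min_width=7, slack=2)
Line 11: ['we', 'draw'] (min_width=7, slack=2)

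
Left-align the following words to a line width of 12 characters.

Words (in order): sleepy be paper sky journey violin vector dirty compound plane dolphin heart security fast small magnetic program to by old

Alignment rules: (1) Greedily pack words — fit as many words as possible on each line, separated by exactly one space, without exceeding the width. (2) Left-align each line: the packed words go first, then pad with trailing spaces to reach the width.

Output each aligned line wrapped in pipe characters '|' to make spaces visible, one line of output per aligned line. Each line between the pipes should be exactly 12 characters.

Answer: |sleepy be   |
|paper sky   |
|journey     |
|violin      |
|vector dirty|
|compound    |
|plane       |
|dolphin     |
|heart       |
|security    |
|fast small  |
|magnetic    |
|program to  |
|by old      |

Derivation:
Line 1: ['sleepy', 'be'] (min_width=9, slack=3)
Line 2: ['paper', 'sky'] (min_width=9, slack=3)
Line 3: ['journey'] (min_width=7, slack=5)
Line 4: ['violin'] (min_width=6, slack=6)
Line 5: ['vector', 'dirty'] (min_width=12, slack=0)
Line 6: ['compound'] (min_width=8, slack=4)
Line 7: ['plane'] (min_width=5, slack=7)
Line 8: ['dolphin'] (min_width=7, slack=5)
Line 9: ['heart'] (min_width=5, slack=7)
Line 10: ['security'] (min_width=8, slack=4)
Line 11: ['fast', 'small'] (min_width=10, slack=2)
Line 12: ['magnetic'] (min_width=8, slack=4)
Line 13: ['program', 'to'] (min_width=10, slack=2)
Line 14: ['by', 'old'] (min_width=6, slack=6)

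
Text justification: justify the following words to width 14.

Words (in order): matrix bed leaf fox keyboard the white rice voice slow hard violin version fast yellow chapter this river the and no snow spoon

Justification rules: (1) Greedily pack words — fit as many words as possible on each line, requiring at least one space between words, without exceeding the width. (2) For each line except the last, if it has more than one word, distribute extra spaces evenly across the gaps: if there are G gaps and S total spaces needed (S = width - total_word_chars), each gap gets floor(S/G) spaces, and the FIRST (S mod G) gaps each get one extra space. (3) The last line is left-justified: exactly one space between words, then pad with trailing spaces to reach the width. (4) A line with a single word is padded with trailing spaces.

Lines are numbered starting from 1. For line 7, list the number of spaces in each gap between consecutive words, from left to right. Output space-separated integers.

Line 1: ['matrix', 'bed'] (min_width=10, slack=4)
Line 2: ['leaf', 'fox'] (min_width=8, slack=6)
Line 3: ['keyboard', 'the'] (min_width=12, slack=2)
Line 4: ['white', 'rice'] (min_width=10, slack=4)
Line 5: ['voice', 'slow'] (min_width=10, slack=4)
Line 6: ['hard', 'violin'] (min_width=11, slack=3)
Line 7: ['version', 'fast'] (min_width=12, slack=2)
Line 8: ['yellow', 'chapter'] (min_width=14, slack=0)
Line 9: ['this', 'river', 'the'] (min_width=14, slack=0)
Line 10: ['and', 'no', 'snow'] (min_width=11, slack=3)
Line 11: ['spoon'] (min_width=5, slack=9)

Answer: 3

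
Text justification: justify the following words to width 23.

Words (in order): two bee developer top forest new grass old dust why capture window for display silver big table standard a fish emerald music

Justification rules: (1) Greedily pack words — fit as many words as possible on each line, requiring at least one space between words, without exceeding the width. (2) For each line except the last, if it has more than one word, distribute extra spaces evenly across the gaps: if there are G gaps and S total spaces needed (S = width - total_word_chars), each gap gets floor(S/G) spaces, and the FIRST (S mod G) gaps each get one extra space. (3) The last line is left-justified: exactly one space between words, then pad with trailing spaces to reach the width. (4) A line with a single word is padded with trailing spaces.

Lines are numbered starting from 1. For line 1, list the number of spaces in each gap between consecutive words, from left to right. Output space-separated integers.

Line 1: ['two', 'bee', 'developer', 'top'] (min_width=21, slack=2)
Line 2: ['forest', 'new', 'grass', 'old'] (min_width=20, slack=3)
Line 3: ['dust', 'why', 'capture', 'window'] (min_width=23, slack=0)
Line 4: ['for', 'display', 'silver', 'big'] (min_width=22, slack=1)
Line 5: ['table', 'standard', 'a', 'fish'] (min_width=21, slack=2)
Line 6: ['emerald', 'music'] (min_width=13, slack=10)

Answer: 2 2 1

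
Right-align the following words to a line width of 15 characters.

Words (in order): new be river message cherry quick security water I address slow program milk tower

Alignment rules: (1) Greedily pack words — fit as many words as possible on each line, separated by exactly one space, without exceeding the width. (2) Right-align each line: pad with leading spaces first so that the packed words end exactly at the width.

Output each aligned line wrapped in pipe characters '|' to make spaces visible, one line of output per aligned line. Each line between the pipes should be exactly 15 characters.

Line 1: ['new', 'be', 'river'] (min_width=12, slack=3)
Line 2: ['message', 'cherry'] (min_width=14, slack=1)
Line 3: ['quick', 'security'] (min_width=14, slack=1)
Line 4: ['water', 'I', 'address'] (min_width=15, slack=0)
Line 5: ['slow', 'program'] (min_width=12, slack=3)
Line 6: ['milk', 'tower'] (min_width=10, slack=5)

Answer: |   new be river|
| message cherry|
| quick security|
|water I address|
|   slow program|
|     milk tower|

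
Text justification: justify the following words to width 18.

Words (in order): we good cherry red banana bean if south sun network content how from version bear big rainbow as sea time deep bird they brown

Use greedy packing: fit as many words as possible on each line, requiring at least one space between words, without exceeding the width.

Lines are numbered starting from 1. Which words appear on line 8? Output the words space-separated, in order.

Answer: they brown

Derivation:
Line 1: ['we', 'good', 'cherry', 'red'] (min_width=18, slack=0)
Line 2: ['banana', 'bean', 'if'] (min_width=14, slack=4)
Line 3: ['south', 'sun', 'network'] (min_width=17, slack=1)
Line 4: ['content', 'how', 'from'] (min_width=16, slack=2)
Line 5: ['version', 'bear', 'big'] (min_width=16, slack=2)
Line 6: ['rainbow', 'as', 'sea'] (min_width=14, slack=4)
Line 7: ['time', 'deep', 'bird'] (min_width=14, slack=4)
Line 8: ['they', 'brown'] (min_width=10, slack=8)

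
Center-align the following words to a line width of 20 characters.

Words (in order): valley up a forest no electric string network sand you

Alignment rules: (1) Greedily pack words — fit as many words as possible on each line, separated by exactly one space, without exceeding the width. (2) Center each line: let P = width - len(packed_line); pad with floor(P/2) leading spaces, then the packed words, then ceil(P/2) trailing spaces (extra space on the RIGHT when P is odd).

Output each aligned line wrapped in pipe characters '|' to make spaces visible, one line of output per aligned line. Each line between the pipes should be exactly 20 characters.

Answer: | valley up a forest |
| no electric string |
|  network sand you  |

Derivation:
Line 1: ['valley', 'up', 'a', 'forest'] (min_width=18, slack=2)
Line 2: ['no', 'electric', 'string'] (min_width=18, slack=2)
Line 3: ['network', 'sand', 'you'] (min_width=16, slack=4)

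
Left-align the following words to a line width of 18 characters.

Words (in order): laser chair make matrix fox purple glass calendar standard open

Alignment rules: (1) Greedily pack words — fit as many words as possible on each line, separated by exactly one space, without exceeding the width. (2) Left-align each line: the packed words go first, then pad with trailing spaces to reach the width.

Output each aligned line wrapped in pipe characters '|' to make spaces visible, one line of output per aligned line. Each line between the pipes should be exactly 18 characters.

Answer: |laser chair make  |
|matrix fox purple |
|glass calendar    |
|standard open     |

Derivation:
Line 1: ['laser', 'chair', 'make'] (min_width=16, slack=2)
Line 2: ['matrix', 'fox', 'purple'] (min_width=17, slack=1)
Line 3: ['glass', 'calendar'] (min_width=14, slack=4)
Line 4: ['standard', 'open'] (min_width=13, slack=5)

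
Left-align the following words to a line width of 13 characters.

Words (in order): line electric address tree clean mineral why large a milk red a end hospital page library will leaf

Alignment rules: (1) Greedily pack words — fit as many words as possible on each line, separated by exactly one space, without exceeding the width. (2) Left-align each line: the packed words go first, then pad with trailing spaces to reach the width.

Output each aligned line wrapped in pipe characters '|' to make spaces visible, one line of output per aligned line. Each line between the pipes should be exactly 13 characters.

Line 1: ['line', 'electric'] (min_width=13, slack=0)
Line 2: ['address', 'tree'] (min_width=12, slack=1)
Line 3: ['clean', 'mineral'] (min_width=13, slack=0)
Line 4: ['why', 'large', 'a'] (min_width=11, slack=2)
Line 5: ['milk', 'red', 'a'] (min_width=10, slack=3)
Line 6: ['end', 'hospital'] (min_width=12, slack=1)
Line 7: ['page', 'library'] (min_width=12, slack=1)
Line 8: ['will', 'leaf'] (min_width=9, slack=4)

Answer: |line electric|
|address tree |
|clean mineral|
|why large a  |
|milk red a   |
|end hospital |
|page library |
|will leaf    |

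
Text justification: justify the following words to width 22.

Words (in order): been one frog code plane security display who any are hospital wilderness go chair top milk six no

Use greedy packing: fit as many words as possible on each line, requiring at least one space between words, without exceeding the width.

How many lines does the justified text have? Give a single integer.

Answer: 5

Derivation:
Line 1: ['been', 'one', 'frog', 'code'] (min_width=18, slack=4)
Line 2: ['plane', 'security', 'display'] (min_width=22, slack=0)
Line 3: ['who', 'any', 'are', 'hospital'] (min_width=20, slack=2)
Line 4: ['wilderness', 'go', 'chair'] (min_width=19, slack=3)
Line 5: ['top', 'milk', 'six', 'no'] (min_width=15, slack=7)
Total lines: 5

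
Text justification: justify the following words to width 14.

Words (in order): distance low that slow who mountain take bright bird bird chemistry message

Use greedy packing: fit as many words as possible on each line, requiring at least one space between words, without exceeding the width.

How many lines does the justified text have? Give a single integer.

Answer: 6

Derivation:
Line 1: ['distance', 'low'] (min_width=12, slack=2)
Line 2: ['that', 'slow', 'who'] (min_width=13, slack=1)
Line 3: ['mountain', 'take'] (min_width=13, slack=1)
Line 4: ['bright', 'bird'] (min_width=11, slack=3)
Line 5: ['bird', 'chemistry'] (min_width=14, slack=0)
Line 6: ['message'] (min_width=7, slack=7)
Total lines: 6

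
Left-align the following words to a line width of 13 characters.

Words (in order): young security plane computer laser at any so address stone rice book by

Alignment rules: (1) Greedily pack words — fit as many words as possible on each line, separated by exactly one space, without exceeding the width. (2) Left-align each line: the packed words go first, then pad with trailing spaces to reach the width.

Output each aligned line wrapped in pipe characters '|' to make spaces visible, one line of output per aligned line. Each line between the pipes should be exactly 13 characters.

Line 1: ['young'] (min_width=5, slack=8)
Line 2: ['security'] (min_width=8, slack=5)
Line 3: ['plane'] (min_width=5, slack=8)
Line 4: ['computer'] (min_width=8, slack=5)
Line 5: ['laser', 'at', 'any'] (min_width=12, slack=1)
Line 6: ['so', 'address'] (min_width=10, slack=3)
Line 7: ['stone', 'rice'] (min_width=10, slack=3)
Line 8: ['book', 'by'] (min_width=7, slack=6)

Answer: |young        |
|security     |
|plane        |
|computer     |
|laser at any |
|so address   |
|stone rice   |
|book by      |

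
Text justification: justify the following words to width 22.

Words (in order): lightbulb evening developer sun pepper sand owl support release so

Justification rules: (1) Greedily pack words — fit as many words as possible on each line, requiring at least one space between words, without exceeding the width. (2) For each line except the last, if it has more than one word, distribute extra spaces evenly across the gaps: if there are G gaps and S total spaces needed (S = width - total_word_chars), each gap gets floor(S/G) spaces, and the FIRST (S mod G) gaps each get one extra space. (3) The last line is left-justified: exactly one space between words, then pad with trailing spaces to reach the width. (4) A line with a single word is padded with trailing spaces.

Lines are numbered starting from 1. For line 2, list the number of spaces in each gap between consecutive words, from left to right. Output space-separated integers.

Line 1: ['lightbulb', 'evening'] (min_width=17, slack=5)
Line 2: ['developer', 'sun', 'pepper'] (min_width=20, slack=2)
Line 3: ['sand', 'owl', 'support'] (min_width=16, slack=6)
Line 4: ['release', 'so'] (min_width=10, slack=12)

Answer: 2 2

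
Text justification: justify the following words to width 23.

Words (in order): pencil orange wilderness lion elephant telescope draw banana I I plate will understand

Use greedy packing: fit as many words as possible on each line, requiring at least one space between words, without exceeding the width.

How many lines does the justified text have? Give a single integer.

Line 1: ['pencil', 'orange'] (min_width=13, slack=10)
Line 2: ['wilderness', 'lion'] (min_width=15, slack=8)
Line 3: ['elephant', 'telescope', 'draw'] (min_width=23, slack=0)
Line 4: ['banana', 'I', 'I', 'plate', 'will'] (min_width=21, slack=2)
Line 5: ['understand'] (min_width=10, slack=13)
Total lines: 5

Answer: 5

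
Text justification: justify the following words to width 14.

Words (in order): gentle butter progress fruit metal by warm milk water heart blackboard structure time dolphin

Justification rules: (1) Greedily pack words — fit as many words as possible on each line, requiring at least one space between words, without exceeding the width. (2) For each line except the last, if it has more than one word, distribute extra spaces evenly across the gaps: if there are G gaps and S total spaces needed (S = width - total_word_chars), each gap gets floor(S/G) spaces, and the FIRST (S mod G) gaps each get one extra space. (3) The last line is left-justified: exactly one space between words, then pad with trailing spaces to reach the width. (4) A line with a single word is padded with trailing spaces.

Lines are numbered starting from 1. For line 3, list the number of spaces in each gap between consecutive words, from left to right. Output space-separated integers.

Line 1: ['gentle', 'butter'] (min_width=13, slack=1)
Line 2: ['progress', 'fruit'] (min_width=14, slack=0)
Line 3: ['metal', 'by', 'warm'] (min_width=13, slack=1)
Line 4: ['milk', 'water'] (min_width=10, slack=4)
Line 5: ['heart'] (min_width=5, slack=9)
Line 6: ['blackboard'] (min_width=10, slack=4)
Line 7: ['structure', 'time'] (min_width=14, slack=0)
Line 8: ['dolphin'] (min_width=7, slack=7)

Answer: 2 1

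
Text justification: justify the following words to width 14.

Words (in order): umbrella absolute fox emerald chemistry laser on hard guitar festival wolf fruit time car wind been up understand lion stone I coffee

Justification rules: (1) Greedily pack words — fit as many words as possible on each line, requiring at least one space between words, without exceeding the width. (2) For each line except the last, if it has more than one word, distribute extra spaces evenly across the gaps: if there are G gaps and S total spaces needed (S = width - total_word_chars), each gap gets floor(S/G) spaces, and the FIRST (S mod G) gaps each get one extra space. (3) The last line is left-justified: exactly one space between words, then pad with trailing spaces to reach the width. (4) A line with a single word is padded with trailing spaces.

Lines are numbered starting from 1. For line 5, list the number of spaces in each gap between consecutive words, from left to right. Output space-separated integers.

Answer: 2 1

Derivation:
Line 1: ['umbrella'] (min_width=8, slack=6)
Line 2: ['absolute', 'fox'] (min_width=12, slack=2)
Line 3: ['emerald'] (min_width=7, slack=7)
Line 4: ['chemistry'] (min_width=9, slack=5)
Line 5: ['laser', 'on', 'hard'] (min_width=13, slack=1)
Line 6: ['guitar'] (min_width=6, slack=8)
Line 7: ['festival', 'wolf'] (min_width=13, slack=1)
Line 8: ['fruit', 'time', 'car'] (min_width=14, slack=0)
Line 9: ['wind', 'been', 'up'] (min_width=12, slack=2)
Line 10: ['understand'] (min_width=10, slack=4)
Line 11: ['lion', 'stone', 'I'] (min_width=12, slack=2)
Line 12: ['coffee'] (min_width=6, slack=8)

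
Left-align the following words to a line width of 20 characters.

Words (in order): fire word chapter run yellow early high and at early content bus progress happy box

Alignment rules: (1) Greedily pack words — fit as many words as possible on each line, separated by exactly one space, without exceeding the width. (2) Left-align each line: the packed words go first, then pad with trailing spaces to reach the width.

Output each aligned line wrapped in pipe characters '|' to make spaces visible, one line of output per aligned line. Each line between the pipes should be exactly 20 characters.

Answer: |fire word chapter   |
|run yellow early    |
|high and at early   |
|content bus progress|
|happy box           |

Derivation:
Line 1: ['fire', 'word', 'chapter'] (min_width=17, slack=3)
Line 2: ['run', 'yellow', 'early'] (min_width=16, slack=4)
Line 3: ['high', 'and', 'at', 'early'] (min_width=17, slack=3)
Line 4: ['content', 'bus', 'progress'] (min_width=20, slack=0)
Line 5: ['happy', 'box'] (min_width=9, slack=11)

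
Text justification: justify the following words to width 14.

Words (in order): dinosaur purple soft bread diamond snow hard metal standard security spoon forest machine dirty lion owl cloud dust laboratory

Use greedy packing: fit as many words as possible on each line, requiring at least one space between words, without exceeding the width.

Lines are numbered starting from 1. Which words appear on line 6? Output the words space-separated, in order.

Line 1: ['dinosaur'] (min_width=8, slack=6)
Line 2: ['purple', 'soft'] (min_width=11, slack=3)
Line 3: ['bread', 'diamond'] (min_width=13, slack=1)
Line 4: ['snow', 'hard'] (min_width=9, slack=5)
Line 5: ['metal', 'standard'] (min_width=14, slack=0)
Line 6: ['security', 'spoon'] (min_width=14, slack=0)
Line 7: ['forest', 'machine'] (min_width=14, slack=0)
Line 8: ['dirty', 'lion', 'owl'] (min_width=14, slack=0)
Line 9: ['cloud', 'dust'] (min_width=10, slack=4)
Line 10: ['laboratory'] (min_width=10, slack=4)

Answer: security spoon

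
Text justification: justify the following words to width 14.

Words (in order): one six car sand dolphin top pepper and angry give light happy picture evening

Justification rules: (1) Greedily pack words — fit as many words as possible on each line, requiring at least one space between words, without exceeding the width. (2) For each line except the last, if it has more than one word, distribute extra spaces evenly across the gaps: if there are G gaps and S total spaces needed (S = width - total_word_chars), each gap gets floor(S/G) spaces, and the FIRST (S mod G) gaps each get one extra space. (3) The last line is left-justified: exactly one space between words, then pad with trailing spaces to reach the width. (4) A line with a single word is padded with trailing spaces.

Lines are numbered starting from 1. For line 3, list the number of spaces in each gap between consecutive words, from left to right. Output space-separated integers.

Line 1: ['one', 'six', 'car'] (min_width=11, slack=3)
Line 2: ['sand', 'dolphin'] (min_width=12, slack=2)
Line 3: ['top', 'pepper', 'and'] (min_width=14, slack=0)
Line 4: ['angry', 'give'] (min_width=10, slack=4)
Line 5: ['light', 'happy'] (min_width=11, slack=3)
Line 6: ['picture'] (min_width=7, slack=7)
Line 7: ['evening'] (min_width=7, slack=7)

Answer: 1 1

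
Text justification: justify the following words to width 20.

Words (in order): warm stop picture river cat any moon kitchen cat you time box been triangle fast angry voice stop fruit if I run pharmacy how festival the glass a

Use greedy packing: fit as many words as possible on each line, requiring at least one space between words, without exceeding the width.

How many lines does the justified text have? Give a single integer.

Line 1: ['warm', 'stop', 'picture'] (min_width=17, slack=3)
Line 2: ['river', 'cat', 'any', 'moon'] (min_width=18, slack=2)
Line 3: ['kitchen', 'cat', 'you', 'time'] (min_width=20, slack=0)
Line 4: ['box', 'been', 'triangle'] (min_width=17, slack=3)
Line 5: ['fast', 'angry', 'voice'] (min_width=16, slack=4)
Line 6: ['stop', 'fruit', 'if', 'I', 'run'] (min_width=19, slack=1)
Line 7: ['pharmacy', 'how'] (min_width=12, slack=8)
Line 8: ['festival', 'the', 'glass', 'a'] (min_width=20, slack=0)
Total lines: 8

Answer: 8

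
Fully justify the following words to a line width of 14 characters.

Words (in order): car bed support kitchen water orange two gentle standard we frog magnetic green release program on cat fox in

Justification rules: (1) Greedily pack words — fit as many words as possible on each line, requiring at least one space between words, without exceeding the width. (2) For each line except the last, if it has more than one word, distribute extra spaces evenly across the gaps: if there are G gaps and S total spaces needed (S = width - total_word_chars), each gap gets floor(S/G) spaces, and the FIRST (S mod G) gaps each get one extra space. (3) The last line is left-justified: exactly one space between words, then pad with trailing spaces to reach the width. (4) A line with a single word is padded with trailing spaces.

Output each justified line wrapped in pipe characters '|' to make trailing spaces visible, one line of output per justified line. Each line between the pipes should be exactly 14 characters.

Answer: |car        bed|
|support       |
|kitchen  water|
|orange     two|
|gentle        |
|standard    we|
|frog  magnetic|
|green  release|
|program on cat|
|fox in        |

Derivation:
Line 1: ['car', 'bed'] (min_width=7, slack=7)
Line 2: ['support'] (min_width=7, slack=7)
Line 3: ['kitchen', 'water'] (min_width=13, slack=1)
Line 4: ['orange', 'two'] (min_width=10, slack=4)
Line 5: ['gentle'] (min_width=6, slack=8)
Line 6: ['standard', 'we'] (min_width=11, slack=3)
Line 7: ['frog', 'magnetic'] (min_width=13, slack=1)
Line 8: ['green', 'release'] (min_width=13, slack=1)
Line 9: ['program', 'on', 'cat'] (min_width=14, slack=0)
Line 10: ['fox', 'in'] (min_width=6, slack=8)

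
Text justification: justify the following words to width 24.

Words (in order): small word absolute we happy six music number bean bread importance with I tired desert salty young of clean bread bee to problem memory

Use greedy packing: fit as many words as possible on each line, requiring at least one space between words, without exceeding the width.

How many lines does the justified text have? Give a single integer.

Line 1: ['small', 'word', 'absolute', 'we'] (min_width=22, slack=2)
Line 2: ['happy', 'six', 'music', 'number'] (min_width=22, slack=2)
Line 3: ['bean', 'bread', 'importance'] (min_width=21, slack=3)
Line 4: ['with', 'I', 'tired', 'desert'] (min_width=19, slack=5)
Line 5: ['salty', 'young', 'of', 'clean'] (min_width=20, slack=4)
Line 6: ['bread', 'bee', 'to', 'problem'] (min_width=20, slack=4)
Line 7: ['memory'] (min_width=6, slack=18)
Total lines: 7

Answer: 7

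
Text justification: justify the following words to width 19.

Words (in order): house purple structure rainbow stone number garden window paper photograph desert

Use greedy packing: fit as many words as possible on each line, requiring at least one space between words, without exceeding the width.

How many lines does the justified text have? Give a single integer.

Line 1: ['house', 'purple'] (min_width=12, slack=7)
Line 2: ['structure', 'rainbow'] (min_width=17, slack=2)
Line 3: ['stone', 'number', 'garden'] (min_width=19, slack=0)
Line 4: ['window', 'paper'] (min_width=12, slack=7)
Line 5: ['photograph', 'desert'] (min_width=17, slack=2)
Total lines: 5

Answer: 5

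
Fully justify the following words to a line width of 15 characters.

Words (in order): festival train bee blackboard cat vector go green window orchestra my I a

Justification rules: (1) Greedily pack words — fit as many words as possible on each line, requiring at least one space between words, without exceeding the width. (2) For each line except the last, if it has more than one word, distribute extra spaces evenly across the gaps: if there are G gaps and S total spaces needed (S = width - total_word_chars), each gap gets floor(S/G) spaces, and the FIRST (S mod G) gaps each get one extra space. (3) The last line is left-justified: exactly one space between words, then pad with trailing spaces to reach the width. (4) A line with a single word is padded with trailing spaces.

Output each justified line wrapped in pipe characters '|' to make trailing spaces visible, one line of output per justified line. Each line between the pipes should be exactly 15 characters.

Line 1: ['festival', 'train'] (min_width=14, slack=1)
Line 2: ['bee', 'blackboard'] (min_width=14, slack=1)
Line 3: ['cat', 'vector', 'go'] (min_width=13, slack=2)
Line 4: ['green', 'window'] (min_width=12, slack=3)
Line 5: ['orchestra', 'my', 'I'] (min_width=14, slack=1)
Line 6: ['a'] (min_width=1, slack=14)

Answer: |festival  train|
|bee  blackboard|
|cat  vector  go|
|green    window|
|orchestra  my I|
|a              |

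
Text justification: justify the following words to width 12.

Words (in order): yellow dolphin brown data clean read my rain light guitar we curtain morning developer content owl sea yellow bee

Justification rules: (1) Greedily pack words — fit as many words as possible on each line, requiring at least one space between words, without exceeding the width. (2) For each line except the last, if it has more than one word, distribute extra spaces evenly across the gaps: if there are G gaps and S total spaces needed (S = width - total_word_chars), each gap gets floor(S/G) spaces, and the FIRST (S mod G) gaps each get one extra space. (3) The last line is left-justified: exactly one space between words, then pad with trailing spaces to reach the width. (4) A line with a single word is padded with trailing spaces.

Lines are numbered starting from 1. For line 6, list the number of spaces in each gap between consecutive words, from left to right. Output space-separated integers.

Line 1: ['yellow'] (min_width=6, slack=6)
Line 2: ['dolphin'] (min_width=7, slack=5)
Line 3: ['brown', 'data'] (min_width=10, slack=2)
Line 4: ['clean', 'read'] (min_width=10, slack=2)
Line 5: ['my', 'rain'] (min_width=7, slack=5)
Line 6: ['light', 'guitar'] (min_width=12, slack=0)
Line 7: ['we', 'curtain'] (min_width=10, slack=2)
Line 8: ['morning'] (min_width=7, slack=5)
Line 9: ['developer'] (min_width=9, slack=3)
Line 10: ['content', 'owl'] (min_width=11, slack=1)
Line 11: ['sea', 'yellow'] (min_width=10, slack=2)
Line 12: ['bee'] (min_width=3, slack=9)

Answer: 1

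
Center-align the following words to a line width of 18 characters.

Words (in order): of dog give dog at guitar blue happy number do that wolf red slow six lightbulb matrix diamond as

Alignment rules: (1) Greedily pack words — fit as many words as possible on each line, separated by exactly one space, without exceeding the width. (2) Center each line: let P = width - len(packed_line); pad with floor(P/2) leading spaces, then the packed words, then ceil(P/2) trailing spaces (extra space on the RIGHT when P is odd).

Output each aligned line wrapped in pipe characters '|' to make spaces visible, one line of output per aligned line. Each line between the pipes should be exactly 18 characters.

Answer: |of dog give dog at|
|guitar blue happy |
|  number do that  |
|wolf red slow six |
| lightbulb matrix |
|    diamond as    |

Derivation:
Line 1: ['of', 'dog', 'give', 'dog', 'at'] (min_width=18, slack=0)
Line 2: ['guitar', 'blue', 'happy'] (min_width=17, slack=1)
Line 3: ['number', 'do', 'that'] (min_width=14, slack=4)
Line 4: ['wolf', 'red', 'slow', 'six'] (min_width=17, slack=1)
Line 5: ['lightbulb', 'matrix'] (min_width=16, slack=2)
Line 6: ['diamond', 'as'] (min_width=10, slack=8)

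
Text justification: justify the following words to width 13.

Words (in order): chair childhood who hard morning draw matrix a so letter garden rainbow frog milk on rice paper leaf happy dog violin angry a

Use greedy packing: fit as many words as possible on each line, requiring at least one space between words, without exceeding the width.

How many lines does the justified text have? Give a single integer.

Answer: 12

Derivation:
Line 1: ['chair'] (min_width=5, slack=8)
Line 2: ['childhood', 'who'] (min_width=13, slack=0)
Line 3: ['hard', 'morning'] (min_width=12, slack=1)
Line 4: ['draw', 'matrix', 'a'] (min_width=13, slack=0)
Line 5: ['so', 'letter'] (min_width=9, slack=4)
Line 6: ['garden'] (min_width=6, slack=7)
Line 7: ['rainbow', 'frog'] (min_width=12, slack=1)
Line 8: ['milk', 'on', 'rice'] (min_width=12, slack=1)
Line 9: ['paper', 'leaf'] (min_width=10, slack=3)
Line 10: ['happy', 'dog'] (min_width=9, slack=4)
Line 11: ['violin', 'angry'] (min_width=12, slack=1)
Line 12: ['a'] (min_width=1, slack=12)
Total lines: 12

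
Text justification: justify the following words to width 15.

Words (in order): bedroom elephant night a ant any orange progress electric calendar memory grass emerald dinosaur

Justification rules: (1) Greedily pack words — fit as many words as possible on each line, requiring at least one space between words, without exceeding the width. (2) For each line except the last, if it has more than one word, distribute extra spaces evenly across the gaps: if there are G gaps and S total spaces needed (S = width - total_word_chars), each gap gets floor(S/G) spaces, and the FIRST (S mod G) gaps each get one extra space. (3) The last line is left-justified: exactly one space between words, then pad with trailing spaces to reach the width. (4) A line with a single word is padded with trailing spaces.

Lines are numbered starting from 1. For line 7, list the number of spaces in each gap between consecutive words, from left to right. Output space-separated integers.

Answer: 3

Derivation:
Line 1: ['bedroom'] (min_width=7, slack=8)
Line 2: ['elephant', 'night'] (min_width=14, slack=1)
Line 3: ['a', 'ant', 'any'] (min_width=9, slack=6)
Line 4: ['orange', 'progress'] (min_width=15, slack=0)
Line 5: ['electric'] (min_width=8, slack=7)
Line 6: ['calendar', 'memory'] (min_width=15, slack=0)
Line 7: ['grass', 'emerald'] (min_width=13, slack=2)
Line 8: ['dinosaur'] (min_width=8, slack=7)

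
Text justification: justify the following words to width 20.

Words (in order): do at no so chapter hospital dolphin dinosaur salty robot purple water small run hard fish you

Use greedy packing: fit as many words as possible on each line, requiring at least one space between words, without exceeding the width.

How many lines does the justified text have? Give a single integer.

Answer: 5

Derivation:
Line 1: ['do', 'at', 'no', 'so', 'chapter'] (min_width=19, slack=1)
Line 2: ['hospital', 'dolphin'] (min_width=16, slack=4)
Line 3: ['dinosaur', 'salty', 'robot'] (min_width=20, slack=0)
Line 4: ['purple', 'water', 'small'] (min_width=18, slack=2)
Line 5: ['run', 'hard', 'fish', 'you'] (min_width=17, slack=3)
Total lines: 5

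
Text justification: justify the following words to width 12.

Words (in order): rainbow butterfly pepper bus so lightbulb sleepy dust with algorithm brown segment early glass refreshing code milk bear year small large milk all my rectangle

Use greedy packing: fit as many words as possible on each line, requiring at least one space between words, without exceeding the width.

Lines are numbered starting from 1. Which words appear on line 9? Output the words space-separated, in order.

Answer: segment

Derivation:
Line 1: ['rainbow'] (min_width=7, slack=5)
Line 2: ['butterfly'] (min_width=9, slack=3)
Line 3: ['pepper', 'bus'] (min_width=10, slack=2)
Line 4: ['so', 'lightbulb'] (min_width=12, slack=0)
Line 5: ['sleepy', 'dust'] (min_width=11, slack=1)
Line 6: ['with'] (min_width=4, slack=8)
Line 7: ['algorithm'] (min_width=9, slack=3)
Line 8: ['brown'] (min_width=5, slack=7)
Line 9: ['segment'] (min_width=7, slack=5)
Line 10: ['early', 'glass'] (min_width=11, slack=1)
Line 11: ['refreshing'] (min_width=10, slack=2)
Line 12: ['code', 'milk'] (min_width=9, slack=3)
Line 13: ['bear', 'year'] (min_width=9, slack=3)
Line 14: ['small', 'large'] (min_width=11, slack=1)
Line 15: ['milk', 'all', 'my'] (min_width=11, slack=1)
Line 16: ['rectangle'] (min_width=9, slack=3)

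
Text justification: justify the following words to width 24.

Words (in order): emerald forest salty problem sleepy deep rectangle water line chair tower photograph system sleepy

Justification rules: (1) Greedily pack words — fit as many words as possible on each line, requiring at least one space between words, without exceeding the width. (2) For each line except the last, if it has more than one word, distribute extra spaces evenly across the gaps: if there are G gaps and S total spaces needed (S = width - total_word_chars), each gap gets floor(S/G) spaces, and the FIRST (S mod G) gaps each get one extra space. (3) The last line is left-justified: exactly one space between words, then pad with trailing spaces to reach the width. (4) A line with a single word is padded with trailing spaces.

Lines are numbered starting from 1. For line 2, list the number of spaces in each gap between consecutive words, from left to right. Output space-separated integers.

Answer: 4 3

Derivation:
Line 1: ['emerald', 'forest', 'salty'] (min_width=20, slack=4)
Line 2: ['problem', 'sleepy', 'deep'] (min_width=19, slack=5)
Line 3: ['rectangle', 'water', 'line'] (min_width=20, slack=4)
Line 4: ['chair', 'tower', 'photograph'] (min_width=22, slack=2)
Line 5: ['system', 'sleepy'] (min_width=13, slack=11)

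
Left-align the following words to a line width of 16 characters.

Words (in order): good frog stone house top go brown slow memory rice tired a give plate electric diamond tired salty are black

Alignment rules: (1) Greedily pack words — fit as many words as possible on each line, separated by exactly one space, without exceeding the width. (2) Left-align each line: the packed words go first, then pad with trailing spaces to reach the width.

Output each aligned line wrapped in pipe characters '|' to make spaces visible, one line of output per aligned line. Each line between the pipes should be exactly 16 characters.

Line 1: ['good', 'frog', 'stone'] (min_width=15, slack=1)
Line 2: ['house', 'top', 'go'] (min_width=12, slack=4)
Line 3: ['brown', 'slow'] (min_width=10, slack=6)
Line 4: ['memory', 'rice'] (min_width=11, slack=5)
Line 5: ['tired', 'a', 'give'] (min_width=12, slack=4)
Line 6: ['plate', 'electric'] (min_width=14, slack=2)
Line 7: ['diamond', 'tired'] (min_width=13, slack=3)
Line 8: ['salty', 'are', 'black'] (min_width=15, slack=1)

Answer: |good frog stone |
|house top go    |
|brown slow      |
|memory rice     |
|tired a give    |
|plate electric  |
|diamond tired   |
|salty are black |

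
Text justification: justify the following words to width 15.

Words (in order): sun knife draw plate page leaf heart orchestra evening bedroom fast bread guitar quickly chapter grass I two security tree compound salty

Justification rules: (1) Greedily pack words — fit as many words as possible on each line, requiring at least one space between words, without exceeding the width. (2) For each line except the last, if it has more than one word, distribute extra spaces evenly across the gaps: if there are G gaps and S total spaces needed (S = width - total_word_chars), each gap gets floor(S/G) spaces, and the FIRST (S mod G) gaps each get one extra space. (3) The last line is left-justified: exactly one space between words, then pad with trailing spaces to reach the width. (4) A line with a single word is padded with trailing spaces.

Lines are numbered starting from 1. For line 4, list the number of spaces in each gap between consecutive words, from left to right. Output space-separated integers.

Line 1: ['sun', 'knife', 'draw'] (min_width=14, slack=1)
Line 2: ['plate', 'page', 'leaf'] (min_width=15, slack=0)
Line 3: ['heart', 'orchestra'] (min_width=15, slack=0)
Line 4: ['evening', 'bedroom'] (min_width=15, slack=0)
Line 5: ['fast', 'bread'] (min_width=10, slack=5)
Line 6: ['guitar', 'quickly'] (min_width=14, slack=1)
Line 7: ['chapter', 'grass', 'I'] (min_width=15, slack=0)
Line 8: ['two', 'security'] (min_width=12, slack=3)
Line 9: ['tree', 'compound'] (min_width=13, slack=2)
Line 10: ['salty'] (min_width=5, slack=10)

Answer: 1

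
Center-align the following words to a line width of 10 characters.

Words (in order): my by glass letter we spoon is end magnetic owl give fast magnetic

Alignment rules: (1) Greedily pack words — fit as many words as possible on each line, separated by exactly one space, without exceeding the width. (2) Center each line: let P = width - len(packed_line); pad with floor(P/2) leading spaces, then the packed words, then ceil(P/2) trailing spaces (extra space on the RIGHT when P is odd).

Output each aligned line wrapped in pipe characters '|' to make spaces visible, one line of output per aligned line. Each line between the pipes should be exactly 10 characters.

Answer: |  my by   |
|  glass   |
|letter we |
| spoon is |
|   end    |
| magnetic |
| owl give |
|   fast   |
| magnetic |

Derivation:
Line 1: ['my', 'by'] (min_width=5, slack=5)
Line 2: ['glass'] (min_width=5, slack=5)
Line 3: ['letter', 'we'] (min_width=9, slack=1)
Line 4: ['spoon', 'is'] (min_width=8, slack=2)
Line 5: ['end'] (min_width=3, slack=7)
Line 6: ['magnetic'] (min_width=8, slack=2)
Line 7: ['owl', 'give'] (min_width=8, slack=2)
Line 8: ['fast'] (min_width=4, slack=6)
Line 9: ['magnetic'] (min_width=8, slack=2)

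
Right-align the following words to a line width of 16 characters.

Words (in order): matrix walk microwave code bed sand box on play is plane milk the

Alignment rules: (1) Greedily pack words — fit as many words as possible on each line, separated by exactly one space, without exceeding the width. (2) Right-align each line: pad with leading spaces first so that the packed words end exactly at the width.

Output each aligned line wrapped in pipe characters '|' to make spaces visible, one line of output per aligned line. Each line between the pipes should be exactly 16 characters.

Answer: |     matrix walk|
|  microwave code|
| bed sand box on|
|   play is plane|
|        milk the|

Derivation:
Line 1: ['matrix', 'walk'] (min_width=11, slack=5)
Line 2: ['microwave', 'code'] (min_width=14, slack=2)
Line 3: ['bed', 'sand', 'box', 'on'] (min_width=15, slack=1)
Line 4: ['play', 'is', 'plane'] (min_width=13, slack=3)
Line 5: ['milk', 'the'] (min_width=8, slack=8)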